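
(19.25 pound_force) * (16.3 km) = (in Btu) 1323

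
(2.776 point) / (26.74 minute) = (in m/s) 6.104e-07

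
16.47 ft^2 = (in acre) 0.0003781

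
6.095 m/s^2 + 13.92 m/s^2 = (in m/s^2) 20.02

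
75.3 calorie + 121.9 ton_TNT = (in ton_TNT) 121.9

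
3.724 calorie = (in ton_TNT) 3.724e-09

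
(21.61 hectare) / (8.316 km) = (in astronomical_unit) 1.737e-10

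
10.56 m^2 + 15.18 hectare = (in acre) 37.51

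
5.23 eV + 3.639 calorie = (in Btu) 0.01443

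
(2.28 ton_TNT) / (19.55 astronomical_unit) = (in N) 0.003262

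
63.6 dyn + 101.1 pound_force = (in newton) 449.7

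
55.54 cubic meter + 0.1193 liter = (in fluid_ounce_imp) 1.955e+06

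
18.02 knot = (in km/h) 33.37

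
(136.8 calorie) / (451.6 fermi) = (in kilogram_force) 1.292e+14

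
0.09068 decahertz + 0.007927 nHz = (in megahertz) 9.068e-07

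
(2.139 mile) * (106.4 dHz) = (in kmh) 1.319e+05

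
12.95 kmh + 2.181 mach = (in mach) 2.192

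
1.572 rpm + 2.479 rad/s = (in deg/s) 151.5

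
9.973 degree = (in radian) 0.1741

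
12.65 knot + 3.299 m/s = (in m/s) 9.807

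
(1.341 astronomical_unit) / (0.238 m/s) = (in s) 8.429e+11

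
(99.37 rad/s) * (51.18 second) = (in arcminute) 1.748e+07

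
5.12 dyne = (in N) 5.12e-05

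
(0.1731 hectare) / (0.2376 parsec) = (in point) 6.693e-10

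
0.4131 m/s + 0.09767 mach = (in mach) 0.09888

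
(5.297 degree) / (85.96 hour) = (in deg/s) 1.712e-05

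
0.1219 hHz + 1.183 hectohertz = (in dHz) 1305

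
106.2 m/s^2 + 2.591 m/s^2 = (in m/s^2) 108.8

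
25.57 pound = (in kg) 11.6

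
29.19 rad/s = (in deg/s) 1672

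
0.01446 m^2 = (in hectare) 1.446e-06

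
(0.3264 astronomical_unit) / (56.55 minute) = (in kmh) 5.181e+07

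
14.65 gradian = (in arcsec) 4.747e+04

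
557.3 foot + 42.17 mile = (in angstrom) 6.804e+14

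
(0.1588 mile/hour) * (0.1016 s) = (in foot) 0.02366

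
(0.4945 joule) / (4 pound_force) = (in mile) 1.727e-05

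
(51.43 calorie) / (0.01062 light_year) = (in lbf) 4.815e-13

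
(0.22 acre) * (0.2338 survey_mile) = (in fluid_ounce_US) 1.133e+10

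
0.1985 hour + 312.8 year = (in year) 312.8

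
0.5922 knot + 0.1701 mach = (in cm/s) 5822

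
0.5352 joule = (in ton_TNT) 1.279e-10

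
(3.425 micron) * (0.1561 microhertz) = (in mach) 1.57e-15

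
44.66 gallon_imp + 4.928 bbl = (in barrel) 6.205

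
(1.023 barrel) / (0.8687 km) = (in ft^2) 0.002015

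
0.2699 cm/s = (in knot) 0.005246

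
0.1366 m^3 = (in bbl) 0.8592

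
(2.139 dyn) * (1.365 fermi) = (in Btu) 2.767e-23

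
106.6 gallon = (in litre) 403.5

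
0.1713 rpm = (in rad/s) 0.01794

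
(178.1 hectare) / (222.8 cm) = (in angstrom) 7.994e+15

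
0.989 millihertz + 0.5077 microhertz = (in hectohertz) 9.895e-06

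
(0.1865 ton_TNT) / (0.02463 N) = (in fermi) 3.168e+25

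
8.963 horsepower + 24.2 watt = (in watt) 6708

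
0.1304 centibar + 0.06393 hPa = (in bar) 0.001368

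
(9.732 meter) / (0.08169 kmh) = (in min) 7.148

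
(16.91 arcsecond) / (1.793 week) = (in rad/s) 7.56e-11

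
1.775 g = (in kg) 0.001775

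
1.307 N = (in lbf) 0.2938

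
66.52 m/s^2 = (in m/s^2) 66.52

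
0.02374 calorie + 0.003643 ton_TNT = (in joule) 1.524e+07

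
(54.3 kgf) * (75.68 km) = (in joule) 4.03e+07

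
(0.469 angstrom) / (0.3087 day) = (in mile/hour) 3.933e-15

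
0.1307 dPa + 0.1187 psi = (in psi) 0.1187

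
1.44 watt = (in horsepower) 0.001931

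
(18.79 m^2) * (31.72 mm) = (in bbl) 3.749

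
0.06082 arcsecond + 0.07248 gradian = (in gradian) 0.0725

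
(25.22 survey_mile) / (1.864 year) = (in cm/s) 0.06905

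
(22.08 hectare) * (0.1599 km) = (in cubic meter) 3.531e+07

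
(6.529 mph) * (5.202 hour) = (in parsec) 1.771e-12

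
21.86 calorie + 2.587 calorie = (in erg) 1.023e+09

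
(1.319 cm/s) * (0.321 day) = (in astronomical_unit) 2.445e-09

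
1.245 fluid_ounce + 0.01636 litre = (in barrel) 0.0003345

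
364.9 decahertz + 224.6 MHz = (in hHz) 2.246e+06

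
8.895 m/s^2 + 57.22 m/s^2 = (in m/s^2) 66.11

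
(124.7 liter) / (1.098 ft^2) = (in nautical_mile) 0.0006601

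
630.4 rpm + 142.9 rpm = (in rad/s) 80.98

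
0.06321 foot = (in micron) 1.927e+04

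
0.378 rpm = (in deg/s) 2.268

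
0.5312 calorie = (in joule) 2.223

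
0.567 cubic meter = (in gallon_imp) 124.7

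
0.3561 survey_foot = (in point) 307.7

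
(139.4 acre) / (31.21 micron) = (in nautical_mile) 9.76e+06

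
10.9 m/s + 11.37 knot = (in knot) 32.56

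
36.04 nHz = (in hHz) 3.604e-10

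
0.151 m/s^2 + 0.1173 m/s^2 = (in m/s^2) 0.2683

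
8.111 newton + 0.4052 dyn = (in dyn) 8.111e+05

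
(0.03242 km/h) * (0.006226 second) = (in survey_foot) 0.000184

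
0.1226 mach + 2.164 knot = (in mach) 0.1259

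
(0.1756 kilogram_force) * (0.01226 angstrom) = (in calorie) 5.046e-13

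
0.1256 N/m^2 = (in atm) 1.24e-06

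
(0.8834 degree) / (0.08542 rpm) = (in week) 2.85e-06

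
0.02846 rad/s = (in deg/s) 1.631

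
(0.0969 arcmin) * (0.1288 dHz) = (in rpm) 3.467e-06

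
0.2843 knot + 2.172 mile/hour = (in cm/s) 111.7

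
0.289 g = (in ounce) 0.01019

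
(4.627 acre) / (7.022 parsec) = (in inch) 3.402e-12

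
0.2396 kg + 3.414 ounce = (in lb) 0.7416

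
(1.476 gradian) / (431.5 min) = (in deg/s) 5.131e-05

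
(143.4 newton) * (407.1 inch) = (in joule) 1483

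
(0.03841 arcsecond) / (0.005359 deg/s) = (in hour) 5.53e-07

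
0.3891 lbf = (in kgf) 0.1765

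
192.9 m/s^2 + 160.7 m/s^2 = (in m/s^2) 353.6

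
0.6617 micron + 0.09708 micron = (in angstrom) 7588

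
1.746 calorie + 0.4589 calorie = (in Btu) 0.008744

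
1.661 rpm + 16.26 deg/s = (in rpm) 4.371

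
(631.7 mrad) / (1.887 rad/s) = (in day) 3.875e-06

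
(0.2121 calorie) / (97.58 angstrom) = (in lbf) 2.044e+07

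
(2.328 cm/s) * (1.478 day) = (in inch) 1.17e+05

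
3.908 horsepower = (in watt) 2914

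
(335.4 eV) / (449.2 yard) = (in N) 1.308e-19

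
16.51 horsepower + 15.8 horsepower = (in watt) 2.409e+04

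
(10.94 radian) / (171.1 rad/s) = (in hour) 1.776e-05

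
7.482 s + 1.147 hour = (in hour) 1.149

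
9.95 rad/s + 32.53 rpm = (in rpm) 127.5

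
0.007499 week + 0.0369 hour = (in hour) 1.297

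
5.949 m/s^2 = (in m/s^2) 5.949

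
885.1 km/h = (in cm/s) 2.459e+04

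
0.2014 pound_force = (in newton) 0.8959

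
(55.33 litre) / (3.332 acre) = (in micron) 4.103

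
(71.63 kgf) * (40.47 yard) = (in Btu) 24.64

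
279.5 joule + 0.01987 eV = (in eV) 1.745e+21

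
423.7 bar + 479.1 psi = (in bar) 456.7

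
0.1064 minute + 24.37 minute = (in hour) 0.4079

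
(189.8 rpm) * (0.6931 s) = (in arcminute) 4.736e+04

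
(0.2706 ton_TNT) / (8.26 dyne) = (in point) 3.885e+16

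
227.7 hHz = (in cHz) 2.277e+06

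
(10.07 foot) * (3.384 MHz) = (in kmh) 3.739e+07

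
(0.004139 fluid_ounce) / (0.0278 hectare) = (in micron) 0.0004403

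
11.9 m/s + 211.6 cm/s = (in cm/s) 1402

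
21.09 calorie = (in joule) 88.24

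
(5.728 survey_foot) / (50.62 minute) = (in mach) 1.688e-06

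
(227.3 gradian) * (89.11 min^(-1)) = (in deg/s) 303.8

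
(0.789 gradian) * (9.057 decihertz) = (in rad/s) 0.01122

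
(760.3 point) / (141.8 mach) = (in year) 1.762e-13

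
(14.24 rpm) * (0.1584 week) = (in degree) 8.185e+06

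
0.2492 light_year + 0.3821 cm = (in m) 2.358e+15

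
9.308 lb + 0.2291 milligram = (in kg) 4.222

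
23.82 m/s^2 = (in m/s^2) 23.82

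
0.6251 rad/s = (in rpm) 5.969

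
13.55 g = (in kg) 0.01355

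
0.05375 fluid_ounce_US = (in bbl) 9.998e-06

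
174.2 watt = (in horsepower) 0.2336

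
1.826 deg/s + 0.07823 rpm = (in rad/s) 0.04006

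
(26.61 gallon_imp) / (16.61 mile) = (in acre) 1.118e-09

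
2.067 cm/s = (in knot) 0.04018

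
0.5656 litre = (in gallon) 0.1494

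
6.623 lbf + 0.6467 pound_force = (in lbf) 7.27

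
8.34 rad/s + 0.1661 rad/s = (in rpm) 81.23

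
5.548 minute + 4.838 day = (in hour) 116.2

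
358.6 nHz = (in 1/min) 2.152e-05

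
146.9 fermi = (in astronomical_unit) 9.82e-25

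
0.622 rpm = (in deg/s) 3.732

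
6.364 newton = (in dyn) 6.364e+05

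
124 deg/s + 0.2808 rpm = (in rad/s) 2.194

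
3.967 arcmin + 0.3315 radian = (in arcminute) 1144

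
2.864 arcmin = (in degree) 0.04773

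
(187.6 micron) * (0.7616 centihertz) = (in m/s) 1.429e-06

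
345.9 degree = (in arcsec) 1.245e+06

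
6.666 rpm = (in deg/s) 40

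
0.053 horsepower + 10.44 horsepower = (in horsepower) 10.49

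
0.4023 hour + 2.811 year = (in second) 8.865e+07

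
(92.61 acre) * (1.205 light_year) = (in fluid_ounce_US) 1.445e+26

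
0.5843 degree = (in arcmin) 35.06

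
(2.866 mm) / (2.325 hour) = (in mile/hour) 7.66e-07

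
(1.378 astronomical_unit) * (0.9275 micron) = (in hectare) 19.12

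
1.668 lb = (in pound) 1.668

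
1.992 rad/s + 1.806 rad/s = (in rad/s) 3.798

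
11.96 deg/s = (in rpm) 1.993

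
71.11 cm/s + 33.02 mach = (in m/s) 1.124e+04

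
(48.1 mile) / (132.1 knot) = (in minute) 18.98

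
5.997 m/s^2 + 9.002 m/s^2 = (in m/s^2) 15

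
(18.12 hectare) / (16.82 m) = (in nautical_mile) 5.817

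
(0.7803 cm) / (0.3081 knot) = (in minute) 0.0008205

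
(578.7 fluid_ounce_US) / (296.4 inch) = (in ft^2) 0.02447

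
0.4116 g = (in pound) 0.0009074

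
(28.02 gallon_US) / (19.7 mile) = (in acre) 8.267e-10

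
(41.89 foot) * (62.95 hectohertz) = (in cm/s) 8.038e+06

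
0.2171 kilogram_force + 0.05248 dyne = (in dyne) 2.129e+05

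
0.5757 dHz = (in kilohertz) 5.757e-05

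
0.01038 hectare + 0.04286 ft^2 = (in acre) 0.02565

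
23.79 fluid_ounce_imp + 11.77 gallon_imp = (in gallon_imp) 11.92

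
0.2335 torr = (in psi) 0.004515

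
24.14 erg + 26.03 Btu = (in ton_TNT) 6.564e-06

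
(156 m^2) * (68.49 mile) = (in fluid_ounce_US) 5.814e+11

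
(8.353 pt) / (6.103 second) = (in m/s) 0.0004828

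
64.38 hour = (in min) 3863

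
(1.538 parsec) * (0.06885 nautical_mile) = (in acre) 1.495e+15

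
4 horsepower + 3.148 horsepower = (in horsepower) 7.148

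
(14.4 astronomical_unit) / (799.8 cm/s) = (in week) 4.453e+05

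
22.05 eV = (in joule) 3.533e-18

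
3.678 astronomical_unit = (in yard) 6.017e+11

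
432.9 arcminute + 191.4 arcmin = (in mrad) 181.6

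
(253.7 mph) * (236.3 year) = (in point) 2.396e+15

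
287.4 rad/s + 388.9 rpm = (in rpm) 3133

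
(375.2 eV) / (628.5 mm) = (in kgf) 9.753e-18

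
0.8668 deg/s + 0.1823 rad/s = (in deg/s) 11.31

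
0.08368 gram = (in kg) 8.368e-05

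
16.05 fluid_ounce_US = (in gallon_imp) 0.1044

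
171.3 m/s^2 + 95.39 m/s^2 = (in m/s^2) 266.7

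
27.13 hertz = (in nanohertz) 2.713e+10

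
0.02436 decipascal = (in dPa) 0.02436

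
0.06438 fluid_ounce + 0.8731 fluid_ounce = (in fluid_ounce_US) 0.9375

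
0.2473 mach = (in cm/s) 8421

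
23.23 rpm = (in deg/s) 139.4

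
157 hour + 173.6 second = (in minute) 9423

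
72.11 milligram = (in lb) 0.000159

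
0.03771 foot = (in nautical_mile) 6.206e-06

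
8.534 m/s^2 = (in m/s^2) 8.534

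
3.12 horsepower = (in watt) 2327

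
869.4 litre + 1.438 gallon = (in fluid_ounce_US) 2.958e+04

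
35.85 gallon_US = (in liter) 135.7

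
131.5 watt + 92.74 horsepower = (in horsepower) 92.92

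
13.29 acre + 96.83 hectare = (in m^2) 1.022e+06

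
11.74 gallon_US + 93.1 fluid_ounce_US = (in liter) 47.19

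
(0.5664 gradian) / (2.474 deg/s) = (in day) 2.385e-06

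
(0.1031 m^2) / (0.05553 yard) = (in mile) 0.001262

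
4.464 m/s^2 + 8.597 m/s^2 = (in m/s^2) 13.06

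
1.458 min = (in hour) 0.0243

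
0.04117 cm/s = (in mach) 1.209e-06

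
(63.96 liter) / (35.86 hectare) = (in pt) 0.0005056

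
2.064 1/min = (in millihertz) 34.4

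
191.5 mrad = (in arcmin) 658.3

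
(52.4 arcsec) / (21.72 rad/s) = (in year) 3.709e-13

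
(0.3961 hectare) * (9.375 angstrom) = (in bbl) 2.336e-05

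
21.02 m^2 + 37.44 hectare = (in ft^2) 4.03e+06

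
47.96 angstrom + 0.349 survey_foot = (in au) 7.111e-13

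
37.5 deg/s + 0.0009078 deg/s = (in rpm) 6.25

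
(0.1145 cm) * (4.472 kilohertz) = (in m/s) 5.12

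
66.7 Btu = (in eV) 4.392e+23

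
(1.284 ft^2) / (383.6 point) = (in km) 0.0008815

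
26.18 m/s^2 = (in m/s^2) 26.18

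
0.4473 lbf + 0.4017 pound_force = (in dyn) 3.777e+05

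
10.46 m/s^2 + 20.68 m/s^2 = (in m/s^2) 31.14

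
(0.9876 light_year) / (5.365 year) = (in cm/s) 5.522e+09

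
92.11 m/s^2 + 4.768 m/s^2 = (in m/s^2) 96.88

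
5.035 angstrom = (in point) 1.427e-06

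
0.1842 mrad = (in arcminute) 0.6332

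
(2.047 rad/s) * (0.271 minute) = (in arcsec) 6.865e+06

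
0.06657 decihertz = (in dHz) 0.06657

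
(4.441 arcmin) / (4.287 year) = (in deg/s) 5.475e-10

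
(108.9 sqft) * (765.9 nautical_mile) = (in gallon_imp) 3.157e+09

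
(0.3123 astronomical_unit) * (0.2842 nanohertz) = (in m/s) 13.28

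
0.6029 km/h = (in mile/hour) 0.3746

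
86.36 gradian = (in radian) 1.357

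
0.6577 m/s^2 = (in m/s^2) 0.6577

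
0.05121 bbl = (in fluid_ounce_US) 275.3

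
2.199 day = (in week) 0.3141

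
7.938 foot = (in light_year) 2.557e-16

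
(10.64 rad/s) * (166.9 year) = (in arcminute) 1.925e+14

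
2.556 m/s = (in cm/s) 255.6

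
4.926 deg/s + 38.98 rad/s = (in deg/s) 2238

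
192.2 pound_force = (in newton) 854.9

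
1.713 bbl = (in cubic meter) 0.2723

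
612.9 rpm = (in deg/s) 3677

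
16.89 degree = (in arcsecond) 6.08e+04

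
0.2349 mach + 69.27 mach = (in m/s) 2.367e+04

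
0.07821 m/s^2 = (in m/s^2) 0.07821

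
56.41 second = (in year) 1.789e-06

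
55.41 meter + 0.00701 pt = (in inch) 2181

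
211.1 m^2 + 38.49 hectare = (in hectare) 38.51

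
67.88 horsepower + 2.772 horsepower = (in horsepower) 70.65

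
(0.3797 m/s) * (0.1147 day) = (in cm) 3.763e+05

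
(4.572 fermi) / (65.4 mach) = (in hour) 5.703e-23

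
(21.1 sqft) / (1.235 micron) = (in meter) 1.587e+06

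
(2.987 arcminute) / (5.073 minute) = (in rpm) 2.726e-05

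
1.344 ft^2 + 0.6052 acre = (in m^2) 2449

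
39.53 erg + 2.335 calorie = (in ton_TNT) 2.335e-09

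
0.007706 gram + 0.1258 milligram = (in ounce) 0.0002763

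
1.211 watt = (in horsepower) 0.001624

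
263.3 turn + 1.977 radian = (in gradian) 1.054e+05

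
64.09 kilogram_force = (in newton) 628.5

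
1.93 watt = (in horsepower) 0.002588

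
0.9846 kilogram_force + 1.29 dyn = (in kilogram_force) 0.9846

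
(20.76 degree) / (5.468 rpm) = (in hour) 0.0001758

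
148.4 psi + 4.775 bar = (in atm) 14.81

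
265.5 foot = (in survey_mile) 0.05028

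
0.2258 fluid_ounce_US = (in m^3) 6.678e-06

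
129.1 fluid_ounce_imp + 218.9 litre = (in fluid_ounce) 7526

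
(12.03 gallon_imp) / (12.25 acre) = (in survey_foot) 3.619e-06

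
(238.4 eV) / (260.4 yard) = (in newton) 1.604e-19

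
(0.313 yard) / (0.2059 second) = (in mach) 0.004082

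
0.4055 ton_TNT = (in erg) 1.697e+16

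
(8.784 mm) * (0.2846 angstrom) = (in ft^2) 2.691e-12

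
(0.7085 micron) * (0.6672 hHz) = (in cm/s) 0.004727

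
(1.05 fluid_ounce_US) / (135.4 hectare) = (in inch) 9.029e-10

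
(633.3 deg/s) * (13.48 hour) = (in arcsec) 1.106e+11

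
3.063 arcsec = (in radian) 1.485e-05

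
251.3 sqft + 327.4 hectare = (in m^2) 3.274e+06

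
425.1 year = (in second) 1.341e+10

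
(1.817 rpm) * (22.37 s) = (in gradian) 271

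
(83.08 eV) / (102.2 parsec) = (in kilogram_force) 4.304e-37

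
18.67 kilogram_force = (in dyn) 1.831e+07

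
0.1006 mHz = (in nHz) 1.006e+05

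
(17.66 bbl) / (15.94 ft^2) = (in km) 0.001896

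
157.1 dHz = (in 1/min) 942.6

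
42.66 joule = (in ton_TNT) 1.02e-08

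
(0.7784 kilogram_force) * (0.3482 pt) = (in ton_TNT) 2.241e-13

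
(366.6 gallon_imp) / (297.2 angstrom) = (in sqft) 6.036e+08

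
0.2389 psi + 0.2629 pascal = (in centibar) 1.647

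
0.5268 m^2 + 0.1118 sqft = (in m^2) 0.5372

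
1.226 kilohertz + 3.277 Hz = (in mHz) 1.229e+06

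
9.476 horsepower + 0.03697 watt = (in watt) 7066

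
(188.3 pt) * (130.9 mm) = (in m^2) 0.008695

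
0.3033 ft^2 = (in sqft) 0.3033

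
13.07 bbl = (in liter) 2078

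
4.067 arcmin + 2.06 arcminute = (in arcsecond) 367.6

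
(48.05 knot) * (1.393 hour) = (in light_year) 1.31e-11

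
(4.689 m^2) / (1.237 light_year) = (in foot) 1.315e-15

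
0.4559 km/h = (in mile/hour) 0.2833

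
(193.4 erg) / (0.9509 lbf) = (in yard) 5e-06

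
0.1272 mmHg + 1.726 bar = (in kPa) 172.6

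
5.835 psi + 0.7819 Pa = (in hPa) 402.3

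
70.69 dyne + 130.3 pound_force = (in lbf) 130.3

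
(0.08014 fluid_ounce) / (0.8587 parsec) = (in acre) 2.21e-26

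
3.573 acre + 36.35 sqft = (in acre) 3.574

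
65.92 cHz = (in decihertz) 6.592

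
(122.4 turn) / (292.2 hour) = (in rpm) 0.006982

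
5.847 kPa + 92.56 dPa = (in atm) 0.0578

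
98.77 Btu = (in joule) 1.042e+05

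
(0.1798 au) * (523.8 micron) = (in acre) 3481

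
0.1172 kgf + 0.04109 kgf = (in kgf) 0.1583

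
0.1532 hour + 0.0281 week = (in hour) 4.874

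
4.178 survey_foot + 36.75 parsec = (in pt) 3.214e+21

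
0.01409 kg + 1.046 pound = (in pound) 1.077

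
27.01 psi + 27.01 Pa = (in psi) 27.01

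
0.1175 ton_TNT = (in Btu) 4.66e+05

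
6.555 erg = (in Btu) 6.213e-10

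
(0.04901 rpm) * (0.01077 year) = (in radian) 1743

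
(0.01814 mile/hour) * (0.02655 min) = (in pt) 36.62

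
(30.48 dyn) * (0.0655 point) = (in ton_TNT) 1.683e-18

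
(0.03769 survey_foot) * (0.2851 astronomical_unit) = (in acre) 1.211e+05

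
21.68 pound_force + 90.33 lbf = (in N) 498.2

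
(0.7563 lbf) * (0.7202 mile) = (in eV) 2.434e+22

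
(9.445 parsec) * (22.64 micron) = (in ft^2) 7.102e+13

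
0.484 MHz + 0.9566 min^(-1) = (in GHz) 0.000484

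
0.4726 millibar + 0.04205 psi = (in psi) 0.0489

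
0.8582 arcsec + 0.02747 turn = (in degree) 9.889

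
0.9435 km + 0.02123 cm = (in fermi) 9.435e+17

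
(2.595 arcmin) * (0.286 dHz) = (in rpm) 0.0002062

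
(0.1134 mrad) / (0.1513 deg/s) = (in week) 7.1e-08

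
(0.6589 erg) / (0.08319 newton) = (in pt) 0.002245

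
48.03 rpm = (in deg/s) 288.2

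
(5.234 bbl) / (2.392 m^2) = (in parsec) 1.127e-17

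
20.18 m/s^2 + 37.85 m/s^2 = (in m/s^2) 58.03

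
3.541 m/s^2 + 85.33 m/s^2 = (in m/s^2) 88.87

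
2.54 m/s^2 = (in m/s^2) 2.54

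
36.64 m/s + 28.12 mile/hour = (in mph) 110.1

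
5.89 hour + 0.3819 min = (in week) 0.0351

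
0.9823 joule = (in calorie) 0.2348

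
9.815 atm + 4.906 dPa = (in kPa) 994.5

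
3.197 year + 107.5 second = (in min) 1.68e+06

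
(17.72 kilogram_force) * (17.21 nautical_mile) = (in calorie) 1.324e+06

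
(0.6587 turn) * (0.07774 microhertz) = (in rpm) 3.072e-06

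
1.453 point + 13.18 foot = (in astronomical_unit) 2.686e-11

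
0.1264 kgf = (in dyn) 1.24e+05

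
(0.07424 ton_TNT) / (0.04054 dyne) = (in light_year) 0.08099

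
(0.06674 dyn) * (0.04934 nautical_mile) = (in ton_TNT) 1.458e-14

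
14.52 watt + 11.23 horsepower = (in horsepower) 11.25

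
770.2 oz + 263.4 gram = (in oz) 779.5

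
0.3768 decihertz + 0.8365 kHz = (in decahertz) 83.65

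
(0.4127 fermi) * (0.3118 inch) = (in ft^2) 3.518e-17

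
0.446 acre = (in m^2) 1805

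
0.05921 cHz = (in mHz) 0.5921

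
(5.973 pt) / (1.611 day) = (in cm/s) 1.514e-06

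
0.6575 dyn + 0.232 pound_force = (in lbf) 0.232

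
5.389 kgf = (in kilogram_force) 5.389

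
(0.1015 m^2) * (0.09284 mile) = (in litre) 1.517e+04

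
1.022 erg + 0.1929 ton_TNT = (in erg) 8.071e+15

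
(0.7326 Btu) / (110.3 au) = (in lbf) 1.053e-11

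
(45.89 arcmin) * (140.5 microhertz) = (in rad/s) 1.876e-06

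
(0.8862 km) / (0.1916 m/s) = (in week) 0.007648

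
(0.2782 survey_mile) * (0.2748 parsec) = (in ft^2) 4.086e+19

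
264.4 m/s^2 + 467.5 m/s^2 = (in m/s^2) 731.9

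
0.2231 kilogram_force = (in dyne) 2.188e+05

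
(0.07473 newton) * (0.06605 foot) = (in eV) 9.39e+15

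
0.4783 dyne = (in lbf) 1.075e-06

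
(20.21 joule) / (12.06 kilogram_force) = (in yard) 0.1869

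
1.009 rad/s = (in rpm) 9.635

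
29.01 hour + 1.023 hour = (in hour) 30.03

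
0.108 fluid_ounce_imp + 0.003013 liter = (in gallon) 0.001607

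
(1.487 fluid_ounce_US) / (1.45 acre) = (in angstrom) 74.94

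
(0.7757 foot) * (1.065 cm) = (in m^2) 0.002518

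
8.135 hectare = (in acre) 20.1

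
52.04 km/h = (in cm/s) 1446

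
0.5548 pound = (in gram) 251.7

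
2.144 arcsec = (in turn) 1.654e-06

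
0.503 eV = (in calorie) 1.926e-20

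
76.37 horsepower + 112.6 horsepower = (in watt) 1.409e+05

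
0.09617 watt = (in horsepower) 0.000129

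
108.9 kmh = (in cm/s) 3025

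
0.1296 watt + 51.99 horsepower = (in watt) 3.877e+04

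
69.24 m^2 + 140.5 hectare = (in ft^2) 1.512e+07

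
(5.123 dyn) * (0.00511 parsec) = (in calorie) 1.931e+09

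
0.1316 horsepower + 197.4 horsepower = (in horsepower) 197.5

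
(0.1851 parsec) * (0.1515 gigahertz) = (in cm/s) 8.653e+25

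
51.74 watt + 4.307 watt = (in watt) 56.05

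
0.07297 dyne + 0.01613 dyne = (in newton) 8.91e-07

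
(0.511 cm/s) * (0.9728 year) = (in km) 156.8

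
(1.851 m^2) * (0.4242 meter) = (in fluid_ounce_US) 2.655e+04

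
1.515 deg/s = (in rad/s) 0.02644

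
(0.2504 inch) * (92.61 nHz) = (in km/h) 2.12e-09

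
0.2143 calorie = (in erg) 8.966e+06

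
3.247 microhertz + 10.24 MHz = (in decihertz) 1.024e+08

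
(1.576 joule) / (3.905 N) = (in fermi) 4.036e+14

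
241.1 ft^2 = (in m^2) 22.4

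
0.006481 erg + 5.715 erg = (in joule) 5.721e-07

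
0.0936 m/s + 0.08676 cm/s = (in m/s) 0.09447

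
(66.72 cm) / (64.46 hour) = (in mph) 6.432e-06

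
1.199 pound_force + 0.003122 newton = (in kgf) 0.5442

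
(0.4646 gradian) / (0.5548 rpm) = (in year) 3.983e-09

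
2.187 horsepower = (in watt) 1631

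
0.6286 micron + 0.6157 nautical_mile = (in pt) 3.232e+06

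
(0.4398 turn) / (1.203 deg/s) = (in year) 4.173e-06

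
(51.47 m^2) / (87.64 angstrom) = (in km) 5.873e+06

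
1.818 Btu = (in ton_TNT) 4.584e-07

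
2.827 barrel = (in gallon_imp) 98.87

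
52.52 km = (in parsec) 1.702e-12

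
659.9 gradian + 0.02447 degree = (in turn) 1.65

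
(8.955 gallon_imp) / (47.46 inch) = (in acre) 8.345e-06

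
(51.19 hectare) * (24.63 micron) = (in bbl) 79.3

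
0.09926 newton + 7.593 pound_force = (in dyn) 3.387e+06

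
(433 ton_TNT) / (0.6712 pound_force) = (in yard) 6.636e+11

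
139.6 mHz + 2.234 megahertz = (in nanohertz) 2.234e+15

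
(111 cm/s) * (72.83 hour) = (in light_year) 3.076e-11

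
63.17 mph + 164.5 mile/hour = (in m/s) 101.8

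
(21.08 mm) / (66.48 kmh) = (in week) 1.887e-09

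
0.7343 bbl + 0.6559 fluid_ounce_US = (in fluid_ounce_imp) 4110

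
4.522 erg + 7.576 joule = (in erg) 7.576e+07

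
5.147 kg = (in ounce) 181.6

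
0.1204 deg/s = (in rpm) 0.02007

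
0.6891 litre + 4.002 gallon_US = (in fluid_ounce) 535.6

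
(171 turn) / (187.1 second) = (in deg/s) 329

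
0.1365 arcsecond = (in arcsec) 0.1365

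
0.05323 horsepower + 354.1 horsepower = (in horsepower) 354.2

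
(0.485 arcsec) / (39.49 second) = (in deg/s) 3.412e-06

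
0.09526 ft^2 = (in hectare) 8.85e-07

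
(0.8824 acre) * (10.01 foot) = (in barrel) 6.853e+04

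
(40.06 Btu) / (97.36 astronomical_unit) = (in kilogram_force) 2.959e-10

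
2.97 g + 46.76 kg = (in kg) 46.76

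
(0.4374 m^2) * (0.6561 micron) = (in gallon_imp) 6.313e-05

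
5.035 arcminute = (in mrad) 1.465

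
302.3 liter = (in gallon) 79.86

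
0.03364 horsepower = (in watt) 25.09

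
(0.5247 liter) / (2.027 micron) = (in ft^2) 2786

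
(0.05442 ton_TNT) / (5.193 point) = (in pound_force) 2.794e+10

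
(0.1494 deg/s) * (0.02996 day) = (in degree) 386.7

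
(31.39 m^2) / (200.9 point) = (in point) 1.255e+06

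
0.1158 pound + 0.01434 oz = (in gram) 52.93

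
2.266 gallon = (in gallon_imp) 1.887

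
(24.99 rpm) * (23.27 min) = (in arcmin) 1.256e+07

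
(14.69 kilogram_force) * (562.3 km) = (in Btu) 7.678e+04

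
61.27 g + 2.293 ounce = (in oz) 4.454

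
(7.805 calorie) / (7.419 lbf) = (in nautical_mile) 0.0005343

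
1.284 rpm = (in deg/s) 7.704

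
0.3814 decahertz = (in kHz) 0.003814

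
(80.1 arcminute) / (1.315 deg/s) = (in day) 1.175e-05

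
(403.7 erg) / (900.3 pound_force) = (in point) 2.857e-05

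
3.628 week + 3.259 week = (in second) 4.165e+06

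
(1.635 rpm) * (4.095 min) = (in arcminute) 1.446e+05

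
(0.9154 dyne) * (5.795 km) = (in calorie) 0.01268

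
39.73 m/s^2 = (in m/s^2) 39.73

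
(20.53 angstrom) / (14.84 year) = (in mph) 9.813e-18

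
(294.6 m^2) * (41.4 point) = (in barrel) 27.06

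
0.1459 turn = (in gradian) 58.36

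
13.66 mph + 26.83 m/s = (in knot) 64.02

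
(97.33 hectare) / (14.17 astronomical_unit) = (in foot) 1.506e-06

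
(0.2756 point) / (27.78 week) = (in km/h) 2.083e-11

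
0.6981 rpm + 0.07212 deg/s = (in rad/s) 0.07436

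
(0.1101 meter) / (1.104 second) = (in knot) 0.1939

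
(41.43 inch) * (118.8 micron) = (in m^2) 0.000125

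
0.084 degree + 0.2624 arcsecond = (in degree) 0.08407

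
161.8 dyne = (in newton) 0.001618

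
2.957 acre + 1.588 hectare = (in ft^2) 2.997e+05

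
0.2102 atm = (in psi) 3.089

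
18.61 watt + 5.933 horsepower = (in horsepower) 5.958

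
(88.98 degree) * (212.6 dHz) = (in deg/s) 1892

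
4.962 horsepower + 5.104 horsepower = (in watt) 7506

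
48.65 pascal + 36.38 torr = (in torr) 36.74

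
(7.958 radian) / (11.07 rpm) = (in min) 0.1144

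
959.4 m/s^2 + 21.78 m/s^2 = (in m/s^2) 981.2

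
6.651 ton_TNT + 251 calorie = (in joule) 2.783e+10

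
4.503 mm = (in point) 12.76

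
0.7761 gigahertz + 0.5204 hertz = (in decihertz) 7.761e+09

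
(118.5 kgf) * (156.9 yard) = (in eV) 1.041e+24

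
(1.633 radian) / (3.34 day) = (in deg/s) 0.0003242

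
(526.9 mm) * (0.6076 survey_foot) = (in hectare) 9.758e-06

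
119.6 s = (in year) 3.792e-06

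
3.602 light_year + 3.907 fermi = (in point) 9.66e+19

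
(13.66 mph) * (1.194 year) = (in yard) 2.515e+08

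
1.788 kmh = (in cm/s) 49.67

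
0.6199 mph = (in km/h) 0.9976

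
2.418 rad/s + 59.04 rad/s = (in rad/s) 61.46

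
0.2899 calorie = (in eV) 7.571e+18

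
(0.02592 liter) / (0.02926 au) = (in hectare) 5.922e-19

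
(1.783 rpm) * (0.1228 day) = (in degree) 1.135e+05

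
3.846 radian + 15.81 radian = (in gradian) 1251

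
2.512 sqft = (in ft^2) 2.512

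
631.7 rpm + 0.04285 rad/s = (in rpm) 632.1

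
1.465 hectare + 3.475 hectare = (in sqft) 5.317e+05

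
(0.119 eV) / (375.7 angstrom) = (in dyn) 5.075e-08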